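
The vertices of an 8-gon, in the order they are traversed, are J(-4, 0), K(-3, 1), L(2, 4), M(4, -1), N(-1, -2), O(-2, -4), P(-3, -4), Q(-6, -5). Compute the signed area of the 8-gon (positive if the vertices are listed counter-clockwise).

-39

Apply Gauss's area formula: 2A = Σ (x_i·y_{i+1} − x_{i+1}·y_i), indices taken mod 8.
Cross-terms: -4, -14, -18, -9, 0, -4, -9, -20  ⇒  Σ = -78
Signed area = Σ/2 = -39 (negative ⇒ clockwise traversal).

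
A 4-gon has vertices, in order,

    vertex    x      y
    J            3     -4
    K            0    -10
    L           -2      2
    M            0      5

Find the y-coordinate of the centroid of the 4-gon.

Apply the shoelace formula. First the cross-terms c_i = x_i·y_{i+1} − x_{i+1}·y_i:
  -30, -20, -10, -15  ⇒  2A = -75, A = -37.5.
Then Σ (y_i + y_{i+1})·c_i = 495, so ȳ = 495 / (6·(-37.5)) = -2.2.

-2.2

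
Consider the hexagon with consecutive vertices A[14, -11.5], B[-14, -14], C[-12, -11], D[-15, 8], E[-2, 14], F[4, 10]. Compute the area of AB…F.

544

Apply the surveyor's formula: 2A = Σ (x_i·y_{i+1} − x_{i+1}·y_i), indices taken mod 6.
Σ = (-357) + (-14) + (-261) + (-194) + (-76) + (-186) = -1088
Area = |Σ|/2 = 544.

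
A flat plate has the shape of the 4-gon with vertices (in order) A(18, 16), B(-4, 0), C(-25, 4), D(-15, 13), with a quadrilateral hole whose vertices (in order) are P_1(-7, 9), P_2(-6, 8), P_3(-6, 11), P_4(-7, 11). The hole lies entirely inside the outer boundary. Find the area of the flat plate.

343

Outer boundary:
Cross-terms: 64, -16, -265, -474  ⇒  Σ = -691
Area = |Σ|/2 = 345.5.
Hole:
Apply the shoelace (surveyor's) formula: 2A = Σ (x_i·y_{i+1} − x_{i+1}·y_i), indices taken mod 4.
Cross-terms: -2, -18, 11, 14  ⇒  Σ = 5
Area = |Σ|/2 = 2.5.
Net area = 345.5 − 2.5 = 343.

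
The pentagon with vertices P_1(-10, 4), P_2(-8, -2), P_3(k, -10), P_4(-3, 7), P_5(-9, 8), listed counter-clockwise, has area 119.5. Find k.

The doubled signed area Σ (x_i y_{i+1} − x_{i+1} y_i) is linear in k.
With k=0 it equals 185; the coefficient of k is 9 (from the two edges through P_3).
So 9·k + 185 = 2·119.5 = 239 ⇒ k = 6.

6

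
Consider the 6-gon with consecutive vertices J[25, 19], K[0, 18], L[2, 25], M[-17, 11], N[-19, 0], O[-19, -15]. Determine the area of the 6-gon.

Apply the shoelace (surveyor's) formula: 2A = Σ (x_i·y_{i+1} − x_{i+1}·y_i), indices taken mod 6.
Cross-terms: 450, -36, 447, 209, 285, 14  ⇒  Σ = 1369
Area = |Σ|/2 = 684.5.

684.5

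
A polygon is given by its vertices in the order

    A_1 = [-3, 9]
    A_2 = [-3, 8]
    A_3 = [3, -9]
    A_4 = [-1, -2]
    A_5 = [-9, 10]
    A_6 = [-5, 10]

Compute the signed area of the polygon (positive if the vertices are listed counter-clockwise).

Apply the shoelace formula: 2A = Σ (x_i·y_{i+1} − x_{i+1}·y_i), indices taken mod 6.
Σ = (3) + (3) + (-15) + (-28) + (-40) + (-15) = -92
Signed area = Σ/2 = -46 (negative ⇒ clockwise traversal).

-46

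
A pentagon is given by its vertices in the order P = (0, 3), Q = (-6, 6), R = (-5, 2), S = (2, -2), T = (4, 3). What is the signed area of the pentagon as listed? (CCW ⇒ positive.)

Apply the shoelace formula: 2A = Σ (x_i·y_{i+1} − x_{i+1}·y_i), indices taken mod 5.
Cross-terms: 18, 18, 6, 14, 12  ⇒  Σ = 68
Signed area = Σ/2 = 34 (positive ⇒ counter-clockwise traversal).

34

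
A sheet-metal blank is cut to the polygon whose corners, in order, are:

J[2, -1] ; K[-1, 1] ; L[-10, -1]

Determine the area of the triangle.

Σ = (1) + (11) + (12) = 24
Area = |Σ|/2 = 12.

12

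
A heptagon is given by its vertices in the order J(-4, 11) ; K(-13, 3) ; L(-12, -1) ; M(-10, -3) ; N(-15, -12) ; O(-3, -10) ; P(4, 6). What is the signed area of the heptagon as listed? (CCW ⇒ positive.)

Apply the surveyor's formula: 2A = Σ (x_i·y_{i+1} − x_{i+1}·y_i), indices taken mod 7.
J→K: (-4)(3) − (-13)(11) = 131
K→L: (-13)(-1) − (-12)(3) = 49
L→M: (-12)(-3) − (-10)(-1) = 26
M→N: (-10)(-12) − (-15)(-3) = 75
N→O: (-15)(-10) − (-3)(-12) = 114
O→P: (-3)(6) − (4)(-10) = 22
P→J: (4)(11) − (-4)(6) = 68
Σ = 485
Signed area = Σ/2 = 242.5 (positive ⇒ counter-clockwise traversal).

242.5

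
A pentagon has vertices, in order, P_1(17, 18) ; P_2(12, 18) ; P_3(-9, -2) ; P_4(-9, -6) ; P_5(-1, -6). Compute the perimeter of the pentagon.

|P_1P_2| = √((-5)² + (0)²) = √25 = 5
|P_2P_3| = √((-21)² + (-20)²) = √841 = 29
|P_3P_4| = √((0)² + (-4)²) = √16 = 4
|P_4P_5| = √((8)² + (0)²) = √64 = 8
|P_5P_1| = √((18)² + (24)²) = √900 = 30
Perimeter = 5 + 29 + 4 + 8 + 30 = 76.

76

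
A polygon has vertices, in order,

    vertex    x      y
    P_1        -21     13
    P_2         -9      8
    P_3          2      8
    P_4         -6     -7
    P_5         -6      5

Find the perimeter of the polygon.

70

|P_1P_2| = √((12)² + (-5)²) = √169 = 13
|P_2P_3| = √((11)² + (0)²) = √121 = 11
|P_3P_4| = √((-8)² + (-15)²) = √289 = 17
|P_4P_5| = √((0)² + (12)²) = √144 = 12
|P_5P_1| = √((-15)² + (8)²) = √289 = 17
Perimeter = 13 + 11 + 17 + 12 + 17 = 70.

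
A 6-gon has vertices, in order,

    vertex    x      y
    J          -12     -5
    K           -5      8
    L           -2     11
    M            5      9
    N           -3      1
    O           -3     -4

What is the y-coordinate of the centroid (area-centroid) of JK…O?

Apply the shoelace formula. First the cross-terms c_i = x_i·y_{i+1} − x_{i+1}·y_i:
  -121, -39, -73, 32, 15, -33  ⇒  2A = -219, A = -109.5.
Then Σ (y_i + y_{i+1})·c_i = -1992, so ȳ = -1992 / (6·(-109.5)) = 664/219.

664/219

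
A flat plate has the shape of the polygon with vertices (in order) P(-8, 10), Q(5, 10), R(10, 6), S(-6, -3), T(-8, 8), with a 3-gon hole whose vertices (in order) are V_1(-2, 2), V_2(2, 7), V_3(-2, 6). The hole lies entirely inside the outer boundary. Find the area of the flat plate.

Outer boundary:
Cross-terms: -130, -70, 6, -72, -16  ⇒  Σ = -282
Area = |Σ|/2 = 141.
Hole:
Apply Gauss's area formula: 2A = Σ (x_i·y_{i+1} − x_{i+1}·y_i), indices taken mod 3.
Σ = (-18) + (26) + (8) = 16
Area = |Σ|/2 = 8.
Net area = 141 − 8 = 133.

133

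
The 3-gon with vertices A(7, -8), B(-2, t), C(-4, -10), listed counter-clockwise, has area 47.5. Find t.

-1

Write out the shoelace sum; only the two edges meeting at B involve t:
2·Area = [(7·t − (-2)·(-8)) + ((-2)·(-10) − (-4)·t)] + 102
       = 11·t + 106 = 95
⇒ t = -1.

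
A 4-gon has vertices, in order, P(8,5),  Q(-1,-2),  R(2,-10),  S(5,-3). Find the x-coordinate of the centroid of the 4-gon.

3.0625

Apply the surveyor's formula. First the cross-terms c_i = x_i·y_{i+1} − x_{i+1}·y_i:
  -11, 14, 44, 49  ⇒  2A = 96, A = 48.
Then Σ (x_i + x_{i+1})·c_i = 882, so x̄ = 882 / (6·48) = 3.0625.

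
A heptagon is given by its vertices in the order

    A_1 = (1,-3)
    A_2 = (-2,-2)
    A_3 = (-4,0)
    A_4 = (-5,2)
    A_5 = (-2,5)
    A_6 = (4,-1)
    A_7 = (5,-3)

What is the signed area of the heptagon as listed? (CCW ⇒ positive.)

A_1→A_2: (1)(-2) − (-2)(-3) = -8
A_2→A_3: (-2)(0) − (-4)(-2) = -8
A_3→A_4: (-4)(2) − (-5)(0) = -8
A_4→A_5: (-5)(5) − (-2)(2) = -21
A_5→A_6: (-2)(-1) − (4)(5) = -18
A_6→A_7: (4)(-3) − (5)(-1) = -7
A_7→A_1: (5)(-3) − (1)(-3) = -12
Σ = -82
Signed area = Σ/2 = -41 (negative ⇒ clockwise traversal).

-41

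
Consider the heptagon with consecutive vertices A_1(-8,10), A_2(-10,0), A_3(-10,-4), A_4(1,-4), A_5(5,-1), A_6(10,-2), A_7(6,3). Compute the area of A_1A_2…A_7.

164.5

A_1→A_2: (-8)(0) − (-10)(10) = 100
A_2→A_3: (-10)(-4) − (-10)(0) = 40
A_3→A_4: (-10)(-4) − (1)(-4) = 44
A_4→A_5: (1)(-1) − (5)(-4) = 19
A_5→A_6: (5)(-2) − (10)(-1) = 0
A_6→A_7: (10)(3) − (6)(-2) = 42
A_7→A_1: (6)(10) − (-8)(3) = 84
Σ = 329
Area = |Σ|/2 = 164.5.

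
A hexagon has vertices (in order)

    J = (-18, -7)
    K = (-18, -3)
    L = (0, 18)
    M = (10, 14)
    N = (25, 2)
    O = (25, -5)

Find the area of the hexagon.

Apply the shoelace (surveyor's) formula: 2A = Σ (x_i·y_{i+1} − x_{i+1}·y_i), indices taken mod 6.
Cross-terms: -72, -324, -180, -330, -175, -265  ⇒  Σ = -1346
Area = |Σ|/2 = 673.

673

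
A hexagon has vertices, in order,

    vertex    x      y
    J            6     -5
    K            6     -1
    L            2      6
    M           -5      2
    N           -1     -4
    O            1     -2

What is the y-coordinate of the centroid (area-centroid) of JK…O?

Apply Gauss's area formula. First the cross-terms c_i = x_i·y_{i+1} − x_{i+1}·y_i:
  24, 38, 34, 22, 6, 7  ⇒  2A = 131, A = 65.5.
Then Σ (y_i + y_{i+1})·c_i = 189, so ȳ = 189 / (6·65.5) = 63/131.

63/131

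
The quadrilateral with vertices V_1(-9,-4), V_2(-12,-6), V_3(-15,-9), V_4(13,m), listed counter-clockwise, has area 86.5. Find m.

The doubled signed area Σ (x_i y_{i+1} − x_{i+1} y_i) is linear in m.
With m=0 it equals 89; the coefficient of m is -6 (from the two edges through V_4).
So -6·m + 89 = 2·86.5 = 173 ⇒ m = -14.

-14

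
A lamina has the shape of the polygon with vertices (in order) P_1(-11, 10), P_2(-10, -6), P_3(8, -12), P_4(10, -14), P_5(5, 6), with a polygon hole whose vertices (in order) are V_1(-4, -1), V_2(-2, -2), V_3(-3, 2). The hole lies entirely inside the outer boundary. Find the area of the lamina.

Outer boundary:
Apply the surveyor's formula: 2A = Σ (x_i·y_{i+1} − x_{i+1}·y_i), indices taken mod 5.
P_1→P_2: (-11)(-6) − (-10)(10) = 166
P_2→P_3: (-10)(-12) − (8)(-6) = 168
P_3→P_4: (8)(-14) − (10)(-12) = 8
P_4→P_5: (10)(6) − (5)(-14) = 130
P_5→P_1: (5)(10) − (-11)(6) = 116
Σ = 588
Area = |Σ|/2 = 294.
Hole:
Apply the shoelace (surveyor's) formula: 2A = Σ (x_i·y_{i+1} − x_{i+1}·y_i), indices taken mod 3.
Σ = (6) + (-10) + (11) = 7
Area = |Σ|/2 = 3.5.
Net area = 294 − 3.5 = 290.5.

290.5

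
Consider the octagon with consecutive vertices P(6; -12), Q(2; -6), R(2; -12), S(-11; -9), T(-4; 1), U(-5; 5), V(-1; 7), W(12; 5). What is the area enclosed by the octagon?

Apply Gauss's area formula: 2A = Σ (x_i·y_{i+1} − x_{i+1}·y_i), indices taken mod 8.
P→Q: (6)(-6) − (2)(-12) = -12
Q→R: (2)(-12) − (2)(-6) = -12
R→S: (2)(-9) − (-11)(-12) = -150
S→T: (-11)(1) − (-4)(-9) = -47
T→U: (-4)(5) − (-5)(1) = -15
U→V: (-5)(7) − (-1)(5) = -30
V→W: (-1)(5) − (12)(7) = -89
W→P: (12)(-12) − (6)(5) = -174
Σ = -529
Area = |Σ|/2 = 264.5.

264.5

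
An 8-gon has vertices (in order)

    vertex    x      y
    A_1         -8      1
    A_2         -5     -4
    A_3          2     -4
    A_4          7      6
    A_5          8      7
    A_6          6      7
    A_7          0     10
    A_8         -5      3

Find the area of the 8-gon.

124.5

A_1→A_2: (-8)(-4) − (-5)(1) = 37
A_2→A_3: (-5)(-4) − (2)(-4) = 28
A_3→A_4: (2)(6) − (7)(-4) = 40
A_4→A_5: (7)(7) − (8)(6) = 1
A_5→A_6: (8)(7) − (6)(7) = 14
A_6→A_7: (6)(10) − (0)(7) = 60
A_7→A_8: (0)(3) − (-5)(10) = 50
A_8→A_1: (-5)(1) − (-8)(3) = 19
Σ = 249
Area = |Σ|/2 = 124.5.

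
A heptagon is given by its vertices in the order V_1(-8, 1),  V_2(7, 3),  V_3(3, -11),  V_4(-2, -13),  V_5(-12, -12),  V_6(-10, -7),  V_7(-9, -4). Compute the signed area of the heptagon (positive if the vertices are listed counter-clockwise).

Σ = (-31) + (-86) + (-61) + (-132) + (-36) + (-23) + (-41) = -410
Signed area = Σ/2 = -205 (negative ⇒ clockwise traversal).

-205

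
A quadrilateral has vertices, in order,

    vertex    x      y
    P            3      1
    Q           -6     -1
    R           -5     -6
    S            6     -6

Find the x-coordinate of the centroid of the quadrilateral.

-17/93

Apply the shoelace formula. First the cross-terms c_i = x_i·y_{i+1} − x_{i+1}·y_i:
  3, 31, 66, 24  ⇒  2A = 124, A = 62.
Then Σ (x_i + x_{i+1})·c_i = -68, so x̄ = -68 / (6·62) = -17/93.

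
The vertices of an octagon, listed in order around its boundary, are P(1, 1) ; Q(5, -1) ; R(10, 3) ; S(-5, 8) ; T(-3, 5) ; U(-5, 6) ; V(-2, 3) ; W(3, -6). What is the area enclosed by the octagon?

64.5

Apply Gauss's area formula: 2A = Σ (x_i·y_{i+1} − x_{i+1}·y_i), indices taken mod 8.
P→Q: (1)(-1) − (5)(1) = -6
Q→R: (5)(3) − (10)(-1) = 25
R→S: (10)(8) − (-5)(3) = 95
S→T: (-5)(5) − (-3)(8) = -1
T→U: (-3)(6) − (-5)(5) = 7
U→V: (-5)(3) − (-2)(6) = -3
V→W: (-2)(-6) − (3)(3) = 3
W→P: (3)(1) − (1)(-6) = 9
Σ = 129
Area = |Σ|/2 = 64.5.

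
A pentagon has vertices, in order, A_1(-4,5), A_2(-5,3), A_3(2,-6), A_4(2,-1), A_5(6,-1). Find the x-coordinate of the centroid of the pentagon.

Apply the shoelace formula. First the cross-terms c_i = x_i·y_{i+1} − x_{i+1}·y_i:
  13, 24, 10, 4, 26  ⇒  2A = 77, A = 38.5.
Then Σ (x_i + x_{i+1})·c_i = -65, so x̄ = -65 / (6·38.5) = -65/231.

-65/231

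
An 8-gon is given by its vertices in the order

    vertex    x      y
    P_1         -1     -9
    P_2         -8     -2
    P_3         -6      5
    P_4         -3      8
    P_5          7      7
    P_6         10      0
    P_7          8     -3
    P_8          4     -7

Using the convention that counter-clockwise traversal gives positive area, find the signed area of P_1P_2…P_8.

-209.5

Σ = (-70) + (-52) + (-33) + (-77) + (-70) + (-30) + (-44) + (-43) = -419
Signed area = Σ/2 = -209.5 (negative ⇒ clockwise traversal).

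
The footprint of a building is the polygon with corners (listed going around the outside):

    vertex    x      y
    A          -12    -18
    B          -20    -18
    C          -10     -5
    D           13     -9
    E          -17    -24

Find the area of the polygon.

258

Apply the shoelace (surveyor's) formula: 2A = Σ (x_i·y_{i+1} − x_{i+1}·y_i), indices taken mod 5.
Cross-terms: -144, -80, 155, -465, 18  ⇒  Σ = -516
Area = |Σ|/2 = 258.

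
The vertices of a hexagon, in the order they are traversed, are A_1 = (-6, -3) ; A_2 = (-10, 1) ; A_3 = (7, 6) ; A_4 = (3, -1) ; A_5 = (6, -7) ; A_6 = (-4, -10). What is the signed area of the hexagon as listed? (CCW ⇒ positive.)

-139.5

Apply the surveyor's formula: 2A = Σ (x_i·y_{i+1} − x_{i+1}·y_i), indices taken mod 6.
Cross-terms: -36, -67, -25, -15, -88, -48  ⇒  Σ = -279
Signed area = Σ/2 = -139.5 (negative ⇒ clockwise traversal).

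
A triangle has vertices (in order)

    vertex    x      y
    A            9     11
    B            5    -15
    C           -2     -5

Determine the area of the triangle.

111

Σ = (-190) + (-55) + (23) = -222
Area = |Σ|/2 = 111.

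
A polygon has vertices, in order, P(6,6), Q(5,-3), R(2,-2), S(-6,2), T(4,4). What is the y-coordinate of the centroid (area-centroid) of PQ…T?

Apply the shoelace (surveyor's) formula. First the cross-terms c_i = x_i·y_{i+1} − x_{i+1}·y_i:
  -48, -4, -8, -32, 0  ⇒  2A = -92, A = -46.
Then Σ (y_i + y_{i+1})·c_i = -316, so ȳ = -316 / (6·(-46)) = 79/69.

79/69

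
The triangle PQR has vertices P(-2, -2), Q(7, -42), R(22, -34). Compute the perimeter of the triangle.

|PQ| = √((9)² + (-40)²) = √1681 = 41
|QR| = √((15)² + (8)²) = √289 = 17
|RP| = √((-24)² + (32)²) = √1600 = 40
Perimeter = 41 + 17 + 40 = 98.

98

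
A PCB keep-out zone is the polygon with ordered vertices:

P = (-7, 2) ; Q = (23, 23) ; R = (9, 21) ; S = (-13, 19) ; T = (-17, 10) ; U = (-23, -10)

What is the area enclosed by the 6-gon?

P→Q: (-7)(23) − (23)(2) = -207
Q→R: (23)(21) − (9)(23) = 276
R→S: (9)(19) − (-13)(21) = 444
S→T: (-13)(10) − (-17)(19) = 193
T→U: (-17)(-10) − (-23)(10) = 400
U→P: (-23)(2) − (-7)(-10) = -116
Σ = 990
Area = |Σ|/2 = 495.

495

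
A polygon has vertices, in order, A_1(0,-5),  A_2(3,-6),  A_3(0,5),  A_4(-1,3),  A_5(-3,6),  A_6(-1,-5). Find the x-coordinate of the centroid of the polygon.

-1/12

Apply the shoelace (surveyor's) formula. First the cross-terms c_i = x_i·y_{i+1} − x_{i+1}·y_i:
  15, 15, 5, 3, 21, 5  ⇒  2A = 64, A = 32.
Then Σ (x_i + x_{i+1})·c_i = -16, so x̄ = -16 / (6·32) = -1/12.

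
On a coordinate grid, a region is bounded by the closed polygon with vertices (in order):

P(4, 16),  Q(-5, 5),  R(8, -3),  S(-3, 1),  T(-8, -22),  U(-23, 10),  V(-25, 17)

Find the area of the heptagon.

523.5

Apply Gauss's area formula: 2A = Σ (x_i·y_{i+1} − x_{i+1}·y_i), indices taken mod 7.
Σ = (100) + (-25) + (-1) + (74) + (-586) + (-141) + (-468) = -1047
Area = |Σ|/2 = 523.5.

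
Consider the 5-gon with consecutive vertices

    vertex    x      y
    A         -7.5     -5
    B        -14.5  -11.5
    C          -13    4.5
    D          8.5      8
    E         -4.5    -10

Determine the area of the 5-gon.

222.375

Apply Gauss's area formula: 2A = Σ (x_i·y_{i+1} − x_{i+1}·y_i), indices taken mod 5.
Σ = (13.75) + (-214.75) + (-142.25) + (-49) + (-52.5) = -444.75
Area = |Σ|/2 = 222.375.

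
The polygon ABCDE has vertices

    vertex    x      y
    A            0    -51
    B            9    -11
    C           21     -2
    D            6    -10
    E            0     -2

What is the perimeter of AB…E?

|AB| = √((9)² + (40)²) = √1681 = 41
|BC| = √((12)² + (9)²) = √225 = 15
|CD| = √((-15)² + (-8)²) = √289 = 17
|DE| = √((-6)² + (8)²) = √100 = 10
|EA| = √((0)² + (-49)²) = √2401 = 49
Perimeter = 41 + 15 + 17 + 10 + 49 = 132.

132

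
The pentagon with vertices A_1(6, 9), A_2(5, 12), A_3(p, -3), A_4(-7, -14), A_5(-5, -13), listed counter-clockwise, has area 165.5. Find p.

Write out the shoelace sum; only the two edges meeting at A_3 involve p:
2·Area = [(5·(-3) − p·12) + (p·(-14) − (-7)·(-3))] + 81
       = -26·p + 45 = 331
⇒ p = -11.

-11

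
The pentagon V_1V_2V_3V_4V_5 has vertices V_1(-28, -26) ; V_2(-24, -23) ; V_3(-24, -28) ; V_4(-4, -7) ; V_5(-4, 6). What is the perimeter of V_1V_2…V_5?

|V_1V_2| = √((4)² + (3)²) = √25 = 5
|V_2V_3| = √((0)² + (-5)²) = √25 = 5
|V_3V_4| = √((20)² + (21)²) = √841 = 29
|V_4V_5| = √((0)² + (13)²) = √169 = 13
|V_5V_1| = √((-24)² + (-32)²) = √1600 = 40
Perimeter = 5 + 5 + 29 + 13 + 40 = 92.

92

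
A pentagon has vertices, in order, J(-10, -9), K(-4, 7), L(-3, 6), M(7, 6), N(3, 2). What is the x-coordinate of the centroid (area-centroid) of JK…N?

Apply Gauss's area formula. First the cross-terms c_i = x_i·y_{i+1} − x_{i+1}·y_i:
  -106, -3, -60, -4, -7  ⇒  2A = -180, A = -90.
Then Σ (x_i + x_{i+1})·c_i = 1274, so x̄ = 1274 / (6·(-90)) = -637/270.

-637/270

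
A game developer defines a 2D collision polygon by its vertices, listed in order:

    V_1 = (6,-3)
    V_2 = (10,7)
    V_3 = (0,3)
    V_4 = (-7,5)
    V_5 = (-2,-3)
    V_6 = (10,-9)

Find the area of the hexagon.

Apply the shoelace (surveyor's) formula: 2A = Σ (x_i·y_{i+1} − x_{i+1}·y_i), indices taken mod 6.
Σ = (72) + (30) + (21) + (31) + (48) + (24) = 226
Area = |Σ|/2 = 113.

113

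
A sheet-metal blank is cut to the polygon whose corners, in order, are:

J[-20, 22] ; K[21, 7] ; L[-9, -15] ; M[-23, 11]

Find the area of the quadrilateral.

J→K: (-20)(7) − (21)(22) = -602
K→L: (21)(-15) − (-9)(7) = -252
L→M: (-9)(11) − (-23)(-15) = -444
M→J: (-23)(22) − (-20)(11) = -286
Σ = -1584
Area = |Σ|/2 = 792.

792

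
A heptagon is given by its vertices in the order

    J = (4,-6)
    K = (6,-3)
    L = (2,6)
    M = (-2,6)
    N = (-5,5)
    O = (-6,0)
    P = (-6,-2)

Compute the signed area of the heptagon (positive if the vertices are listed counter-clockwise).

98

J→K: (4)(-3) − (6)(-6) = 24
K→L: (6)(6) − (2)(-3) = 42
L→M: (2)(6) − (-2)(6) = 24
M→N: (-2)(5) − (-5)(6) = 20
N→O: (-5)(0) − (-6)(5) = 30
O→P: (-6)(-2) − (-6)(0) = 12
P→J: (-6)(-6) − (4)(-2) = 44
Σ = 196
Signed area = Σ/2 = 98 (positive ⇒ counter-clockwise traversal).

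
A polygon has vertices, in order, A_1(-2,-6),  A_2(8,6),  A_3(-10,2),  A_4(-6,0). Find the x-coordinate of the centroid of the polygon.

-13/15

Apply Gauss's area formula. First the cross-terms c_i = x_i·y_{i+1} − x_{i+1}·y_i:
  36, 76, 12, 36  ⇒  2A = 160, A = 80.
Then Σ (x_i + x_{i+1})·c_i = -416, so x̄ = -416 / (6·80) = -13/15.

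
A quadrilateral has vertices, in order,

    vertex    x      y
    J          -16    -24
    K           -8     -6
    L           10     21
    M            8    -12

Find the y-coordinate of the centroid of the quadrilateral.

Apply Gauss's area formula. First the cross-terms c_i = x_i·y_{i+1} − x_{i+1}·y_i:
  -96, -108, -288, -384  ⇒  2A = -876, A = -438.
Then Σ (y_i + y_{i+1})·c_i = 12492, so ȳ = 12492 / (6·(-438)) = -347/73.

-347/73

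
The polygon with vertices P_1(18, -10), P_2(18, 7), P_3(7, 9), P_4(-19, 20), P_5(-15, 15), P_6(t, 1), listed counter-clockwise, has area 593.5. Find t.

-19

The doubled signed area Σ (x_i y_{i+1} − x_{i+1} y_i) is linear in t.
With t=0 it equals 712; the coefficient of t is -25 (from the two edges through P_6).
So -25·t + 712 = 2·593.5 = 1187 ⇒ t = -19.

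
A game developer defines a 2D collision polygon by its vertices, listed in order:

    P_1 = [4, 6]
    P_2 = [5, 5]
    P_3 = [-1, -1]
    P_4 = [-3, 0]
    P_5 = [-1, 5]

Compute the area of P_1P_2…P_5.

27

Cross-terms: -10, 0, -3, -15, -26  ⇒  Σ = -54
Area = |Σ|/2 = 27.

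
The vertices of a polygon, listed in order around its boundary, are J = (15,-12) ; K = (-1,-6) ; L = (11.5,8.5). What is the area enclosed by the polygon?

153.5

Apply the shoelace formula: 2A = Σ (x_i·y_{i+1} − x_{i+1}·y_i), indices taken mod 3.
Σ = (-102) + (60.5) + (-265.5) = -307
Area = |Σ|/2 = 153.5.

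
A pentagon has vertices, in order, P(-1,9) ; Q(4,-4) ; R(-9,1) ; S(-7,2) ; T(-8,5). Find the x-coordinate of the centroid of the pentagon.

Apply the shoelace formula. First the cross-terms c_i = x_i·y_{i+1} − x_{i+1}·y_i:
  -32, -32, -11, -19, -67  ⇒  2A = -161, A = -80.5.
Then Σ (x_i + x_{i+1})·c_i = 1128, so x̄ = 1128 / (6·(-80.5)) = -376/161.

-376/161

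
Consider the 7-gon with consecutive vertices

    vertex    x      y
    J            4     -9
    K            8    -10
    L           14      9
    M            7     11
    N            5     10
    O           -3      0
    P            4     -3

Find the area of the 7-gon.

182.5

Apply the shoelace (surveyor's) formula: 2A = Σ (x_i·y_{i+1} − x_{i+1}·y_i), indices taken mod 7.
Σ = (32) + (212) + (91) + (15) + (30) + (9) + (-24) = 365
Area = |Σ|/2 = 182.5.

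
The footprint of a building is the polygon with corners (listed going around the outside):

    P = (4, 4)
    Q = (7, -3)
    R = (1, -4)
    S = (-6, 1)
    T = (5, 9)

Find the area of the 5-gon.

81.5

Apply the surveyor's formula: 2A = Σ (x_i·y_{i+1} − x_{i+1}·y_i), indices taken mod 5.
Cross-terms: -40, -25, -23, -59, -16  ⇒  Σ = -163
Area = |Σ|/2 = 81.5.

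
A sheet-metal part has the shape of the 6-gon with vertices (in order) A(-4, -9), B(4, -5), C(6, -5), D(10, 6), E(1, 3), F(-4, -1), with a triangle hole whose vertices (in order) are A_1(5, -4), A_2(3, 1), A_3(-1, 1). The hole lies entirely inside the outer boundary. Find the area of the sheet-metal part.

99.5

Outer boundary:
Apply Gauss's area formula: 2A = Σ (x_i·y_{i+1} − x_{i+1}·y_i), indices taken mod 6.
Σ = (56) + (10) + (86) + (24) + (11) + (32) = 219
Area = |Σ|/2 = 109.5.
Hole:
Apply the surveyor's formula: 2A = Σ (x_i·y_{i+1} − x_{i+1}·y_i), indices taken mod 3.
Σ = (17) + (4) + (-1) = 20
Area = |Σ|/2 = 10.
Net area = 109.5 − 10 = 99.5.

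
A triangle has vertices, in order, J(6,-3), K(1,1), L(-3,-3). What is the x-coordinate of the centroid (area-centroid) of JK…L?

4/3

Apply the surveyor's formula. First the cross-terms c_i = x_i·y_{i+1} − x_{i+1}·y_i:
  9, 0, 27  ⇒  2A = 36, A = 18.
Then Σ (x_i + x_{i+1})·c_i = 144, so x̄ = 144 / (6·18) = 4/3.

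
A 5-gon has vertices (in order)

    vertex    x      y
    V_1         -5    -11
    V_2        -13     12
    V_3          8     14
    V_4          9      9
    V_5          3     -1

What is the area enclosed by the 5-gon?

Apply the shoelace (surveyor's) formula: 2A = Σ (x_i·y_{i+1} − x_{i+1}·y_i), indices taken mod 5.
V_1→V_2: (-5)(12) − (-13)(-11) = -203
V_2→V_3: (-13)(14) − (8)(12) = -278
V_3→V_4: (8)(9) − (9)(14) = -54
V_4→V_5: (9)(-1) − (3)(9) = -36
V_5→V_1: (3)(-11) − (-5)(-1) = -38
Σ = -609
Area = |Σ|/2 = 304.5.

304.5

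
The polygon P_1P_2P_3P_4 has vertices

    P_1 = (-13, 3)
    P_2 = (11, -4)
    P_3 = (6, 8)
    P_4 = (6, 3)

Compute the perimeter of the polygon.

|P_1P_2| = √((24)² + (-7)²) = √625 = 25
|P_2P_3| = √((-5)² + (12)²) = √169 = 13
|P_3P_4| = √((0)² + (-5)²) = √25 = 5
|P_4P_1| = √((-19)² + (0)²) = √361 = 19
Perimeter = 25 + 13 + 5 + 19 = 62.

62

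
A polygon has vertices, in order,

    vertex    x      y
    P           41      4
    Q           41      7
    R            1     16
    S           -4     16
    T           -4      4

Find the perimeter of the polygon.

|PQ| = √((0)² + (3)²) = √9 = 3
|QR| = √((-40)² + (9)²) = √1681 = 41
|RS| = √((-5)² + (0)²) = √25 = 5
|ST| = √((0)² + (-12)²) = √144 = 12
|TP| = √((45)² + (0)²) = √2025 = 45
Perimeter = 3 + 41 + 5 + 12 + 45 = 106.

106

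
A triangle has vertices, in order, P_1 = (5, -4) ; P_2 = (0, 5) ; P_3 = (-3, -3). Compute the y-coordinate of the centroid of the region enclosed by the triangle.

-2/3

Apply Gauss's area formula. First the cross-terms c_i = x_i·y_{i+1} − x_{i+1}·y_i:
  25, 15, 27  ⇒  2A = 67, A = 33.5.
Then Σ (y_i + y_{i+1})·c_i = -134, so ȳ = -134 / (6·33.5) = -2/3.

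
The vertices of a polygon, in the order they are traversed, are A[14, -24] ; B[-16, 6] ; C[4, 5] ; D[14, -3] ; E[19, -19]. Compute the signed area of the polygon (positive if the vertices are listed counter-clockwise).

-442.5

Apply the shoelace formula: 2A = Σ (x_i·y_{i+1} − x_{i+1}·y_i), indices taken mod 5.
Σ = (-300) + (-104) + (-82) + (-209) + (-190) = -885
Signed area = Σ/2 = -442.5 (negative ⇒ clockwise traversal).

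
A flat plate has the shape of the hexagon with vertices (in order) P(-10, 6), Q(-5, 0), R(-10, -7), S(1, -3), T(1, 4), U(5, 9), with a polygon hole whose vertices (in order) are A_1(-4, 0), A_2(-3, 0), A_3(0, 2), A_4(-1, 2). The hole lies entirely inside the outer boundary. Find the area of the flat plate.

107

Outer boundary:
Cross-terms: 30, 35, 37, 7, -11, 120  ⇒  Σ = 218
Area = |Σ|/2 = 109.
Hole:
Apply the shoelace formula: 2A = Σ (x_i·y_{i+1} − x_{i+1}·y_i), indices taken mod 4.
Σ = (0) + (-6) + (2) + (8) = 4
Area = |Σ|/2 = 2.
Net area = 109 − 2 = 107.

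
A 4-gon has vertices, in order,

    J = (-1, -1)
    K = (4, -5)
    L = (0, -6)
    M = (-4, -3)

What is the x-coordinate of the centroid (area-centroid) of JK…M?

Apply Gauss's area formula. First the cross-terms c_i = x_i·y_{i+1} − x_{i+1}·y_i:
  9, -24, -24, 1  ⇒  2A = -38, A = -19.
Then Σ (x_i + x_{i+1})·c_i = 22, so x̄ = 22 / (6·(-19)) = -11/57.

-11/57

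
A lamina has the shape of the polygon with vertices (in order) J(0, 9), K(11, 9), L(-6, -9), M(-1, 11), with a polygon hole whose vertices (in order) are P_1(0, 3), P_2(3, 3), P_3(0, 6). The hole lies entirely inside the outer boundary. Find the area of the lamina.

Outer boundary:
Σ = (-99) + (-45) + (-75) + (-9) = -228
Area = |Σ|/2 = 114.
Hole:
Apply the shoelace (surveyor's) formula: 2A = Σ (x_i·y_{i+1} − x_{i+1}·y_i), indices taken mod 3.
Σ = (-9) + (18) + (0) = 9
Area = |Σ|/2 = 4.5.
Net area = 114 − 4.5 = 109.5.

109.5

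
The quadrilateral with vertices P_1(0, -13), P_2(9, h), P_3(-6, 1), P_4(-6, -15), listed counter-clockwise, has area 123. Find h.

-9

The doubled signed area Σ (x_i y_{i+1} − x_{i+1} y_i) is linear in h.
With h=0 it equals 300; the coefficient of h is 6 (from the two edges through P_2).
So 6·h + 300 = 2·123 = 246 ⇒ h = -9.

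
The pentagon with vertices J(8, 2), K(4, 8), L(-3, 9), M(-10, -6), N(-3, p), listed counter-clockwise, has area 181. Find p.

-9

The doubled signed area Σ (x_i y_{i+1} − x_{i+1} y_i) is linear in p.
With p=0 it equals 200; the coefficient of p is -18 (from the two edges through N).
So -18·p + 200 = 2·181 = 362 ⇒ p = -9.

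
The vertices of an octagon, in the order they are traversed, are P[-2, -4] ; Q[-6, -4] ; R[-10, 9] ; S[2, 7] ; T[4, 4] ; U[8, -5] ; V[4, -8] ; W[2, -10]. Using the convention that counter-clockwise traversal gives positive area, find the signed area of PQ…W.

Apply Gauss's area formula: 2A = Σ (x_i·y_{i+1} − x_{i+1}·y_i), indices taken mod 8.
Σ = (-16) + (-94) + (-88) + (-20) + (-52) + (-44) + (-24) + (-28) = -366
Signed area = Σ/2 = -183 (negative ⇒ clockwise traversal).

-183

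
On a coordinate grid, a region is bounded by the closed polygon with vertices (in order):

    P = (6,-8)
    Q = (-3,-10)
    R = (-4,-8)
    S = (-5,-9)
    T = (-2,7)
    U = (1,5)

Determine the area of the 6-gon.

Apply the shoelace formula: 2A = Σ (x_i·y_{i+1} − x_{i+1}·y_i), indices taken mod 6.
P→Q: (6)(-10) − (-3)(-8) = -84
Q→R: (-3)(-8) − (-4)(-10) = -16
R→S: (-4)(-9) − (-5)(-8) = -4
S→T: (-5)(7) − (-2)(-9) = -53
T→U: (-2)(5) − (1)(7) = -17
U→P: (1)(-8) − (6)(5) = -38
Σ = -212
Area = |Σ|/2 = 106.

106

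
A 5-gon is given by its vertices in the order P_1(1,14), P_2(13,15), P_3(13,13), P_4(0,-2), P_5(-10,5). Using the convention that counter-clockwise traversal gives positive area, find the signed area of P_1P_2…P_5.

-192

Apply the surveyor's formula: 2A = Σ (x_i·y_{i+1} − x_{i+1}·y_i), indices taken mod 5.
Cross-terms: -167, -26, -26, -20, -145  ⇒  Σ = -384
Signed area = Σ/2 = -192 (negative ⇒ clockwise traversal).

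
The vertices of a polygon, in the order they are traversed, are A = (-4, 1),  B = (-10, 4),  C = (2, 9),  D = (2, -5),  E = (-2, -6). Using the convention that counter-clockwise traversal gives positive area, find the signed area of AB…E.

Apply the shoelace (surveyor's) formula: 2A = Σ (x_i·y_{i+1} − x_{i+1}·y_i), indices taken mod 5.
A→B: (-4)(4) − (-10)(1) = -6
B→C: (-10)(9) − (2)(4) = -98
C→D: (2)(-5) − (2)(9) = -28
D→E: (2)(-6) − (-2)(-5) = -22
E→A: (-2)(1) − (-4)(-6) = -26
Σ = -180
Signed area = Σ/2 = -90 (negative ⇒ clockwise traversal).

-90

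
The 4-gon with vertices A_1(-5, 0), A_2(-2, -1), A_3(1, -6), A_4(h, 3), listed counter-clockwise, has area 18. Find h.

0

The doubled signed area Σ (x_i y_{i+1} − x_{i+1} y_i) is linear in h.
With h=0 it equals 36; the coefficient of h is 6 (from the two edges through A_4).
So 6·h + 36 = 2·18 = 36 ⇒ h = 0.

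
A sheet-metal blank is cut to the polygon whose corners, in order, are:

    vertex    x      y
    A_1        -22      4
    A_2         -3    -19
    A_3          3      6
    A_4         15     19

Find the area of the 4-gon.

Apply the shoelace formula: 2A = Σ (x_i·y_{i+1} − x_{i+1}·y_i), indices taken mod 4.
Cross-terms: 430, 39, -33, 478  ⇒  Σ = 914
Area = |Σ|/2 = 457.

457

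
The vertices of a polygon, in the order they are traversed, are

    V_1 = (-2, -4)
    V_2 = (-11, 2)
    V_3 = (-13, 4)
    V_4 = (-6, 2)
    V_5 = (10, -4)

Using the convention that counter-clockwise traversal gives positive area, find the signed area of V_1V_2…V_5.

Apply Gauss's area formula: 2A = Σ (x_i·y_{i+1} − x_{i+1}·y_i), indices taken mod 5.
Σ = (-48) + (-18) + (-2) + (4) + (-48) = -112
Signed area = Σ/2 = -56 (negative ⇒ clockwise traversal).

-56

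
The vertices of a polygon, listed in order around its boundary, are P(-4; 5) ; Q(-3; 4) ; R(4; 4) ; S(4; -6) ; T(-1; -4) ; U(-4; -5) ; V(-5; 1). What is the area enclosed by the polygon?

Apply Gauss's area formula: 2A = Σ (x_i·y_{i+1} − x_{i+1}·y_i), indices taken mod 7.
Σ = (-1) + (-28) + (-40) + (-22) + (-11) + (-29) + (-21) = -152
Area = |Σ|/2 = 76.

76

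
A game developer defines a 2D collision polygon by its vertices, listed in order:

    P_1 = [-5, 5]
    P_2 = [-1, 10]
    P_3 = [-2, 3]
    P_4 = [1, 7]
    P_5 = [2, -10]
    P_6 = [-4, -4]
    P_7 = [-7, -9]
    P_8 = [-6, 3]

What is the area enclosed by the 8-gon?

99.5

Apply the shoelace (surveyor's) formula: 2A = Σ (x_i·y_{i+1} − x_{i+1}·y_i), indices taken mod 8.
Σ = (-45) + (17) + (-17) + (-24) + (-48) + (8) + (-75) + (-15) = -199
Area = |Σ|/2 = 99.5.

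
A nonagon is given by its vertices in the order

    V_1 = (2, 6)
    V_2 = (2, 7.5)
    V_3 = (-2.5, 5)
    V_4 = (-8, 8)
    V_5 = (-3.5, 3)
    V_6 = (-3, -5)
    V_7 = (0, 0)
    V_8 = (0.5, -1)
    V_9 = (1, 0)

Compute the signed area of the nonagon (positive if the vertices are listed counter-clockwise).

44.625

Σ = (3) + (28.75) + (20) + (4) + (26.5) + (0) + (0) + (1) + (6) = 89.25
Signed area = Σ/2 = 44.625 (positive ⇒ counter-clockwise traversal).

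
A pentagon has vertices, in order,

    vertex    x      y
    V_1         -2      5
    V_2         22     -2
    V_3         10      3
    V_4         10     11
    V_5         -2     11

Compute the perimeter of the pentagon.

64

|V_1V_2| = √((24)² + (-7)²) = √625 = 25
|V_2V_3| = √((-12)² + (5)²) = √169 = 13
|V_3V_4| = √((0)² + (8)²) = √64 = 8
|V_4V_5| = √((-12)² + (0)²) = √144 = 12
|V_5V_1| = √((0)² + (-6)²) = √36 = 6
Perimeter = 25 + 13 + 8 + 12 + 6 = 64.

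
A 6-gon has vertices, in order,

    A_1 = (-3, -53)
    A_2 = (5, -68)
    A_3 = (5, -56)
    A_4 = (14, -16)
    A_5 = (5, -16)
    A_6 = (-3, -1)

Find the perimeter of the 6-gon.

|A_1A_2| = √((8)² + (-15)²) = √289 = 17
|A_2A_3| = √((0)² + (12)²) = √144 = 12
|A_3A_4| = √((9)² + (40)²) = √1681 = 41
|A_4A_5| = √((-9)² + (0)²) = √81 = 9
|A_5A_6| = √((-8)² + (15)²) = √289 = 17
|A_6A_1| = √((0)² + (-52)²) = √2704 = 52
Perimeter = 17 + 12 + 41 + 9 + 17 + 52 = 148.

148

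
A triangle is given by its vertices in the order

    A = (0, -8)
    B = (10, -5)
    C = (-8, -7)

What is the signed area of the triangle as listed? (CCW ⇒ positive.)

Apply the shoelace (surveyor's) formula: 2A = Σ (x_i·y_{i+1} − x_{i+1}·y_i), indices taken mod 3.
Cross-terms: 80, -110, 64  ⇒  Σ = 34
Signed area = Σ/2 = 17 (positive ⇒ counter-clockwise traversal).

17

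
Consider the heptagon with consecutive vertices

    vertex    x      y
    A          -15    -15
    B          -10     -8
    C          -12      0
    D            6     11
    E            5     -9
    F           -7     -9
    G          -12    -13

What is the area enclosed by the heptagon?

Apply the surveyor's formula: 2A = Σ (x_i·y_{i+1} − x_{i+1}·y_i), indices taken mod 7.
Cross-terms: -30, -96, -132, -109, -108, -17, -15  ⇒  Σ = -507
Area = |Σ|/2 = 253.5.

253.5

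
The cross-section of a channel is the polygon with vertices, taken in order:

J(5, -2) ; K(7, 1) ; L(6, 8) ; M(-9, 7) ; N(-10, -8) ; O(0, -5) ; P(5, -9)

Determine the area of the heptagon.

Apply the surveyor's formula: 2A = Σ (x_i·y_{i+1} − x_{i+1}·y_i), indices taken mod 7.
Cross-terms: 19, 50, 114, 142, 50, 25, 35  ⇒  Σ = 435
Area = |Σ|/2 = 217.5.

217.5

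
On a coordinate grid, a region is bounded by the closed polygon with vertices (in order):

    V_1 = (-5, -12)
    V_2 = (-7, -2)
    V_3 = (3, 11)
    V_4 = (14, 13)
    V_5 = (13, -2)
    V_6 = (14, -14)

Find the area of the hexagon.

424.5

Cross-terms: -74, -71, -115, -197, -154, -238  ⇒  Σ = -849
Area = |Σ|/2 = 424.5.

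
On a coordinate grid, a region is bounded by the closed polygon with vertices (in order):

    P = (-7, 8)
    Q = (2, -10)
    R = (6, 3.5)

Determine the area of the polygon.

Apply the shoelace (surveyor's) formula: 2A = Σ (x_i·y_{i+1} − x_{i+1}·y_i), indices taken mod 3.
Σ = (54) + (67) + (72.5) = 193.5
Area = |Σ|/2 = 96.75.

96.75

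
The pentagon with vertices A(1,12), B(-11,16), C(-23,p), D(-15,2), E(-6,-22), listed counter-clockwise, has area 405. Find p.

Write out the shoelace sum; only the two edges meeting at C involve p:
2·Area = [((-11)·p − (-23)·16) + ((-23)·2 − (-15)·p)] + 440
       = 4·p + 762 = 810
⇒ p = 12.

12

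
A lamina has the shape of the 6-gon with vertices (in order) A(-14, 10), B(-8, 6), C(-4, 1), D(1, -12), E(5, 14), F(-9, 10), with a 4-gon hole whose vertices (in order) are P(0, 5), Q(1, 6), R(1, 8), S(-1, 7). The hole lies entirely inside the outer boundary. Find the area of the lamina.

Outer boundary:
Apply the shoelace formula: 2A = Σ (x_i·y_{i+1} − x_{i+1}·y_i), indices taken mod 6.
Σ = (-4) + (16) + (47) + (74) + (176) + (50) = 359
Area = |Σ|/2 = 179.5.
Hole:
Apply the shoelace formula: 2A = Σ (x_i·y_{i+1} − x_{i+1}·y_i), indices taken mod 4.
Σ = (-5) + (2) + (15) + (-5) = 7
Area = |Σ|/2 = 3.5.
Net area = 179.5 − 3.5 = 176.

176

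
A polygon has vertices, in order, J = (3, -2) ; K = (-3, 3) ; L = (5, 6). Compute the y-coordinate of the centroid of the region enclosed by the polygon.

Apply Gauss's area formula. First the cross-terms c_i = x_i·y_{i+1} − x_{i+1}·y_i:
  3, -33, -28  ⇒  2A = -58, A = -29.
Then Σ (y_i + y_{i+1})·c_i = -406, so ȳ = -406 / (6·(-29)) = 7/3.

7/3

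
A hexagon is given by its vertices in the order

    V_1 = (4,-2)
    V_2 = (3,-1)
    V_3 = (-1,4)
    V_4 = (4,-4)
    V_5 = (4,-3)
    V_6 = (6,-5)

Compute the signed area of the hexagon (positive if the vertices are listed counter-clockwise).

5.5

Σ = (2) + (11) + (-12) + (4) + (-2) + (8) = 11
Signed area = Σ/2 = 5.5 (positive ⇒ counter-clockwise traversal).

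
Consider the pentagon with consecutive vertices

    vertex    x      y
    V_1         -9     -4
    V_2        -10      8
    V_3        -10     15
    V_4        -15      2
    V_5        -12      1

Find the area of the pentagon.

Apply the surveyor's formula: 2A = Σ (x_i·y_{i+1} − x_{i+1}·y_i), indices taken mod 5.
Cross-terms: -112, -70, 205, 9, 57  ⇒  Σ = 89
Area = |Σ|/2 = 44.5.

44.5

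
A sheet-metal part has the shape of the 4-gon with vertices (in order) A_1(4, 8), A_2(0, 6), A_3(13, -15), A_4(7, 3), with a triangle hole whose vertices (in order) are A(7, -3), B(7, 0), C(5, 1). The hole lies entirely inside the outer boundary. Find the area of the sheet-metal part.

Outer boundary:
Apply Gauss's area formula: 2A = Σ (x_i·y_{i+1} − x_{i+1}·y_i), indices taken mod 4.
Σ = (24) + (-78) + (144) + (44) = 134
Area = |Σ|/2 = 67.
Hole:
Cross-terms: 21, 7, -22  ⇒  Σ = 6
Area = |Σ|/2 = 3.
Net area = 67 − 3 = 64.

64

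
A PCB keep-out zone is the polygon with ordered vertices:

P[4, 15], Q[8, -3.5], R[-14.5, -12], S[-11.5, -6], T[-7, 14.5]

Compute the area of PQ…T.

P→Q: (4)(-3.5) − (8)(15) = -134
Q→R: (8)(-12) − (-14.5)(-3.5) = -146.75
R→S: (-14.5)(-6) − (-11.5)(-12) = -51
S→T: (-11.5)(14.5) − (-7)(-6) = -208.75
T→P: (-7)(15) − (4)(14.5) = -163
Σ = -703.5
Area = |Σ|/2 = 351.75.

351.75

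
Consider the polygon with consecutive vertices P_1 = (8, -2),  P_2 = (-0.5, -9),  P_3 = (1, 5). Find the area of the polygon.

54.25

Apply Gauss's area formula: 2A = Σ (x_i·y_{i+1} − x_{i+1}·y_i), indices taken mod 3.
Cross-terms: -73, 6.5, -42  ⇒  Σ = -108.5
Area = |Σ|/2 = 54.25.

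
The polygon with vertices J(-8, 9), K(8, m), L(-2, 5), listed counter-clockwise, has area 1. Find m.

The doubled signed area Σ (x_i y_{i+1} − x_{i+1} y_i) is linear in m.
With m=0 it equals -10; the coefficient of m is -6 (from the two edges through K).
So -6·m + -10 = 2·1 = 2 ⇒ m = -2.

-2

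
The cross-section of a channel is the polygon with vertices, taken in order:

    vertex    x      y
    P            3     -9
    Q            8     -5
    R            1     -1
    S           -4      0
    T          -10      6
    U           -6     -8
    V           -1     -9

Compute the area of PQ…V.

112

Apply the shoelace (surveyor's) formula: 2A = Σ (x_i·y_{i+1} − x_{i+1}·y_i), indices taken mod 7.
Σ = (57) + (-3) + (-4) + (-24) + (116) + (46) + (36) = 224
Area = |Σ|/2 = 112.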